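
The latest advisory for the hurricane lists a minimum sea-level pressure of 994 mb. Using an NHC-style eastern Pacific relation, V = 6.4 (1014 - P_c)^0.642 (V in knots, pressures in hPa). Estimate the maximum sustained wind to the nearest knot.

44 kt

ΔP = 1014 − 994 = 20 mb.
20^0.642 ≈ 6.843.
V ≈ 6.4 × 6.843 ≈ 43.8 kt.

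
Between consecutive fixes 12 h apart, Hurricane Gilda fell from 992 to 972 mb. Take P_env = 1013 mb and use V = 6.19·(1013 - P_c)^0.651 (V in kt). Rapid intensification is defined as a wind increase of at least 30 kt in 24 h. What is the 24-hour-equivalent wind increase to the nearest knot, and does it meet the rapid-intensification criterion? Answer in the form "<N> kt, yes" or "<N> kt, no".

V₁: ΔP = 21, V ≈ 6.19 × 21^0.651 ≈ 44.92 kt.
V₂: ΔP = 41, V ≈ 6.19 × 41^0.651 ≈ 69.44 kt.
ΔV over 12 h = 24.52 kt → 24 h equivalent = 24.52 × 24/12 ≈ 49.04 kt.
49 kt ≥ 30 kt ⇒ rapid intensification.

49 kt, yes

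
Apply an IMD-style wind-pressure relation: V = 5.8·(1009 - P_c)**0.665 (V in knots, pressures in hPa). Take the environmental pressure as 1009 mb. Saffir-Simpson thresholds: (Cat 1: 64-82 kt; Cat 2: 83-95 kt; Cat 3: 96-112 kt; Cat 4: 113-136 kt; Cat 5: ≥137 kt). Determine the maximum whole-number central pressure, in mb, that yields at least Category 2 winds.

Category 2 begins at V = 83 kt.
Required ΔP = (83/5.8)^(1/0.665) = 14.310^1.504 ≈ 54.68 mb.
P_c ≤ 1009 − 54.68 = 954.32, so the highest integer P_c is 954 mb.

954 mb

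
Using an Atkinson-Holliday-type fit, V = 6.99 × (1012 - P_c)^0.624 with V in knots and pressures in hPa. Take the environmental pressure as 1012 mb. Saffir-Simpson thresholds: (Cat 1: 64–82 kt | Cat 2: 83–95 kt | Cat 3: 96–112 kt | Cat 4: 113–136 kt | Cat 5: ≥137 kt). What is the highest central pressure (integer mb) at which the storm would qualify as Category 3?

945 mb

Category 3 begins at V = 96 kt.
Required ΔP = (96/6.99)^(1/0.624) = 13.734^1.603 ≈ 66.59 mb.
P_c ≤ 1012 − 66.59 = 945.41, so the highest integer P_c is 945 mb.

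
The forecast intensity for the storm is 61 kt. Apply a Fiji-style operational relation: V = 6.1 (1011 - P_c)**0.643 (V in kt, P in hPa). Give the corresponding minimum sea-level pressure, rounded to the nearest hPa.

975 hPa

ΔP = (V / 6.1)^(1/0.643) = (61/6.1)^1.555.
61/6.1 = 10.000; 10.000^1.555 ≈ 35.91 hPa.
P_c = 1011 − 35.91 = 975.09 ≈ 975 hPa.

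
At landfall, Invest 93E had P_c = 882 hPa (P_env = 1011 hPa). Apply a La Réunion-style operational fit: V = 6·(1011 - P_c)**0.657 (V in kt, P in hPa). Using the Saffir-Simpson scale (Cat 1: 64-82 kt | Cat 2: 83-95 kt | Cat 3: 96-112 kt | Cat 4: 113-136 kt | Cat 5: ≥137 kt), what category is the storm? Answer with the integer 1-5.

ΔP = 1011 − 882 = 129 hPa.
V ≈ 6 × 129^0.657 = 6 × 24.36 ≈ 146 kt.
146 kt falls in the Category 5 band.

5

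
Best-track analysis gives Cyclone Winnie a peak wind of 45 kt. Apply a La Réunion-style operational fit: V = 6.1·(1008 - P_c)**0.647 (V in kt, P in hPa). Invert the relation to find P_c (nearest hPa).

ΔP = (V / 6.1)^(1/0.647) = (45/6.1)^1.546.
45/6.1 = 7.377; 7.377^1.546 ≈ 21.95 hPa.
P_c = 1008 − 21.95 = 986.05 ≈ 986 hPa.

986 hPa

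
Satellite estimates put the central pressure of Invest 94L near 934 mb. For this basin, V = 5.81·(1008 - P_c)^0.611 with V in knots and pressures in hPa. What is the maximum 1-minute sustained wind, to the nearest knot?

81 kt

ΔP = 1008 − 934 = 74 mb.
74^0.611 ≈ 13.871.
V ≈ 5.81 × 13.871 ≈ 80.6 kt.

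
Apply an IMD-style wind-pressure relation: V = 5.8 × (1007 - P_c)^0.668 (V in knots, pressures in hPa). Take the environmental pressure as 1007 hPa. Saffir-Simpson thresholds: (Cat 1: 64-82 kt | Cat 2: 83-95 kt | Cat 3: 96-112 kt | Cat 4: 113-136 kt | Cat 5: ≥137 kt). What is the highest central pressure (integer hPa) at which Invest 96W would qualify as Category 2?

Category 2 begins at V = 83 kt.
Required ΔP = (83/5.8)^(1/0.668) = 14.310^1.497 ≈ 53.71 hPa.
P_c ≤ 1007 − 53.71 = 953.29, so the highest integer P_c is 953 hPa.

953 hPa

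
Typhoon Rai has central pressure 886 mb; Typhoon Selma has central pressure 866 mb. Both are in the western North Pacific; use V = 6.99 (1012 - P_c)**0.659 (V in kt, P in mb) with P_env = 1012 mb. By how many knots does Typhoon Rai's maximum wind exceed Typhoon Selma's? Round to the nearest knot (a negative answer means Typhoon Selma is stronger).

-17 kt

Typhoon Rai: ΔP = 126; V ≈ 6.99 × 126^0.659 ≈ 169.29 kt.
Typhoon Selma: ΔP = 146; V ≈ 6.99 × 146^0.659 ≈ 186.55 kt.
Difference ≈ 169.29 − 186.55 = -17.26 → -17 kt.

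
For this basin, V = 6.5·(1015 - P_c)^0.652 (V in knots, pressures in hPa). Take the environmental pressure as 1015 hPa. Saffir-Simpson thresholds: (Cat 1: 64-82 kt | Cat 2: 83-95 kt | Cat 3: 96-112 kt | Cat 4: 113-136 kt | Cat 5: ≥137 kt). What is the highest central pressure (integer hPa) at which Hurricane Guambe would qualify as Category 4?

Category 4 begins at V = 113 kt.
Required ΔP = (113/6.5)^(1/0.652) = 17.385^1.534 ≈ 79.82 hPa.
P_c ≤ 1015 − 79.82 = 935.18, so the highest integer P_c is 935 hPa.

935 hPa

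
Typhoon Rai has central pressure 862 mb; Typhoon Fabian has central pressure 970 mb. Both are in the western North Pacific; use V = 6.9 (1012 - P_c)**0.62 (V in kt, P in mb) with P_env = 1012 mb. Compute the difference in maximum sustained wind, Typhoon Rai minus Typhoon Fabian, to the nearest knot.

84 kt

Typhoon Rai: ΔP = 150; V ≈ 6.9 × 150^0.62 ≈ 154.18 kt.
Typhoon Fabian: ΔP = 42; V ≈ 6.9 × 42^0.62 ≈ 70.03 kt.
Difference ≈ 154.18 − 70.03 = 84.15 → 84 kt.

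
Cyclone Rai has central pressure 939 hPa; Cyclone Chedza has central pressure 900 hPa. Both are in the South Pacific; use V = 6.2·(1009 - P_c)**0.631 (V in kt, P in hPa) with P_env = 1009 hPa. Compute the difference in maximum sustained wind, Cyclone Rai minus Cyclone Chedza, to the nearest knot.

Cyclone Rai: ΔP = 70; V ≈ 6.2 × 70^0.631 ≈ 90.50 kt.
Cyclone Chedza: ΔP = 109; V ≈ 6.2 × 109^0.631 ≈ 119.68 kt.
Difference ≈ 90.50 − 119.68 = -29.18 → -29 kt.

-29 kt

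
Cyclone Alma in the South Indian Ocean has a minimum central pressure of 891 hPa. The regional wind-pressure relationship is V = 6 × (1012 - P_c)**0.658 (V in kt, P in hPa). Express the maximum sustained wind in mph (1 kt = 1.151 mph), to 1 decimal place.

162.1 mph

ΔP = 1012 − 891 = 121 hPa.
V ≈ 6 × 121^0.658 = 6 × 23.468 ≈ 140.807 kt.
140.807 × 1.151 ≈ 162.07 mph → 162.1 mph.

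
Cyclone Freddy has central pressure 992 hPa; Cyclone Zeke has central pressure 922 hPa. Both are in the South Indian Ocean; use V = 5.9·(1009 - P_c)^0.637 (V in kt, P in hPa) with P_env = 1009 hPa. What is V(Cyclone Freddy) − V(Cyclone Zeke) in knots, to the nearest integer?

Cyclone Freddy: ΔP = 17; V ≈ 5.9 × 17^0.637 ≈ 35.86 kt.
Cyclone Zeke: ΔP = 87; V ≈ 5.9 × 87^0.637 ≈ 101.47 kt.
Difference ≈ 35.86 − 101.47 = -65.61 → -66 kt.

-66 kt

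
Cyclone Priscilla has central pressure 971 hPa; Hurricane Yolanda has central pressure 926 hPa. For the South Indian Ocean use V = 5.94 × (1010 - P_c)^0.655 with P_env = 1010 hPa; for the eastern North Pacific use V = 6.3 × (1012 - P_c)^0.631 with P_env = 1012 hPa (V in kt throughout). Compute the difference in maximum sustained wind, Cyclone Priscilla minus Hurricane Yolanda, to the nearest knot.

-39 kt

Cyclone Priscilla: ΔP = 39; V ≈ 5.94 × 39^0.655 ≈ 65.45 kt.
Hurricane Yolanda: ΔP = 86; V ≈ 6.3 × 86^0.631 ≈ 104.72 kt.
Difference ≈ 65.45 − 104.72 = -39.27 → -39 kt.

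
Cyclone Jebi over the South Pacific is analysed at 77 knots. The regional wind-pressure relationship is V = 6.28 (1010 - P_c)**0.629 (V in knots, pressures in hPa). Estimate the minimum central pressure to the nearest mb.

956 mb

ΔP = (V / 6.28)^(1/0.629) = (77/6.28)^1.590.
77/6.28 = 12.261; 12.261^1.590 ≈ 53.77 mb.
P_c = 1010 − 53.77 = 956.23 ≈ 956 mb.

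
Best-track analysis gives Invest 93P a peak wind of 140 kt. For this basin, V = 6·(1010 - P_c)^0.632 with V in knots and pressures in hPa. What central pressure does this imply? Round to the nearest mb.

864 mb

ΔP = (V / 6)^(1/0.632) = (140/6)^1.582.
140/6 = 23.333; 23.333^1.582 ≈ 146.06 mb.
P_c = 1010 − 146.06 = 863.94 ≈ 864 mb.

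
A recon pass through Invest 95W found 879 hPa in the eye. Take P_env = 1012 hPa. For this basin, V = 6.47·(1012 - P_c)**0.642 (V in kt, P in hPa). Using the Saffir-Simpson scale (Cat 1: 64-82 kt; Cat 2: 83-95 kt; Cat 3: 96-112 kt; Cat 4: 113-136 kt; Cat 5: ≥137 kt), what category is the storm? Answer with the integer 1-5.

ΔP = 1012 − 879 = 133 hPa.
V ≈ 6.47 × 133^0.642 = 6.47 × 23.09 ≈ 149 kt.
149 kt falls in the Category 5 band.

5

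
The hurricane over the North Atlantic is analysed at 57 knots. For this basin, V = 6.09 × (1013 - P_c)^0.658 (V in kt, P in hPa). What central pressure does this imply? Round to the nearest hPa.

ΔP = (V / 6.09)^(1/0.658) = (57/6.09)^1.520.
57/6.09 = 9.360; 9.360^1.520 ≈ 29.93 hPa.
P_c = 1013 − 29.93 = 983.07 ≈ 983 hPa.

983 hPa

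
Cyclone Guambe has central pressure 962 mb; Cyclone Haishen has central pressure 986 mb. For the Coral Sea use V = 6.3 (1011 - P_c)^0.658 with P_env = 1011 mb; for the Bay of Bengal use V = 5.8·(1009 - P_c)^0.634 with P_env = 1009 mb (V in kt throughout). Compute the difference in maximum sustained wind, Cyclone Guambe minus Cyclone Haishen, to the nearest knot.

39 kt

Cyclone Guambe: ΔP = 49; V ≈ 6.3 × 49^0.658 ≈ 81.56 kt.
Cyclone Haishen: ΔP = 23; V ≈ 5.8 × 23^0.634 ≈ 42.34 kt.
Difference ≈ 81.56 − 42.34 = 39.22 → 39 kt.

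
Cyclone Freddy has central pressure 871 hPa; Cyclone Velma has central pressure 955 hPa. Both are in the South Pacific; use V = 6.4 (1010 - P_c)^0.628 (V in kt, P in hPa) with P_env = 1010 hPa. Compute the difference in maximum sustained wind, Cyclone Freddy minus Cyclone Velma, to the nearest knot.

63 kt

Cyclone Freddy: ΔP = 139; V ≈ 6.4 × 139^0.628 ≈ 141.90 kt.
Cyclone Velma: ΔP = 55; V ≈ 6.4 × 55^0.628 ≈ 79.27 kt.
Difference ≈ 141.90 − 79.27 = 62.63 → 63 kt.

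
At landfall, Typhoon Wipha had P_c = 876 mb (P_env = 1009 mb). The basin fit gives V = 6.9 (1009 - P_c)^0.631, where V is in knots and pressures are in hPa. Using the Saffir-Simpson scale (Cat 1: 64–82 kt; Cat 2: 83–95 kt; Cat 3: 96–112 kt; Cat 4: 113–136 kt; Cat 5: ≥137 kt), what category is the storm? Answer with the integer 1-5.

ΔP = 1009 − 876 = 133 mb.
V ≈ 6.9 × 133^0.631 = 6.9 × 21.89 ≈ 151 kt.
151 kt falls in the Category 5 band.

5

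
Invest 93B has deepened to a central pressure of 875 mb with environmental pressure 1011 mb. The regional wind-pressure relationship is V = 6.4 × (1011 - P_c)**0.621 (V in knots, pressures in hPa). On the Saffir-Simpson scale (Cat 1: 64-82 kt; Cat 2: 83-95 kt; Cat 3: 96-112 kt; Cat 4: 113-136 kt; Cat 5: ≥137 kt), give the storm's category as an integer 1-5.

ΔP = 1011 − 875 = 136 mb.
V ≈ 6.4 × 136^0.621 = 6.4 × 21.13 ≈ 135 kt.
135 kt falls in the Category 4 band.

4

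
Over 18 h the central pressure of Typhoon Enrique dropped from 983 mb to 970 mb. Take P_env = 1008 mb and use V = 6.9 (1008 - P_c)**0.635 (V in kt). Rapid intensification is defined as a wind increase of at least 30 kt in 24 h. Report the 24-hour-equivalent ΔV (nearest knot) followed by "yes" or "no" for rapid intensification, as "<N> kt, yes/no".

22 kt, no

V₁: ΔP = 25, V ≈ 6.9 × 25^0.635 ≈ 53.28 kt.
V₂: ΔP = 38, V ≈ 6.9 × 38^0.635 ≈ 69.50 kt.
ΔV over 18 h = 16.22 kt → 24 h equivalent = 16.22 × 24/18 ≈ 21.63 kt.
22 kt < 30 kt ⇒ not rapid intensification.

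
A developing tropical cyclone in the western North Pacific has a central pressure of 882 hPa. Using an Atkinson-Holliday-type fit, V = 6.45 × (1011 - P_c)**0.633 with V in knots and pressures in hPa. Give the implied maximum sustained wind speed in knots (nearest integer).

140 kt

ΔP = 1011 − 882 = 129 hPa.
129^0.633 ≈ 21.677.
V ≈ 6.45 × 21.677 ≈ 139.8 kt.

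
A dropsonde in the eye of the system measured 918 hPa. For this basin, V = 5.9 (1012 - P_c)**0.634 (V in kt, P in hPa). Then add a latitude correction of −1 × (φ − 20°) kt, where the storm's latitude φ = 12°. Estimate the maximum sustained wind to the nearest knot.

113 kt

ΔP = 1012 − 918 = 94 hPa.
94^0.634 ≈ 17.822.
V ≈ 5.9 × 17.822 ≈ 105.2 kt.
Latitude correction: −1 × (12 − 20) = 8 kt.
Corrected V ≈ 113.2 kt → 113 kt.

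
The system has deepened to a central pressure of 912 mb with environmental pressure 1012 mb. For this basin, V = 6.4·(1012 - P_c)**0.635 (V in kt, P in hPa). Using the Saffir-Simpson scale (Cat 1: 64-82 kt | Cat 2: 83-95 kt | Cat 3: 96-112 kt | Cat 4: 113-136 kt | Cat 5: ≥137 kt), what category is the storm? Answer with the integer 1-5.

ΔP = 1012 − 912 = 100 mb.
V ≈ 6.4 × 100^0.635 = 6.4 × 18.62 ≈ 119 kt.
119 kt falls in the Category 4 band.

4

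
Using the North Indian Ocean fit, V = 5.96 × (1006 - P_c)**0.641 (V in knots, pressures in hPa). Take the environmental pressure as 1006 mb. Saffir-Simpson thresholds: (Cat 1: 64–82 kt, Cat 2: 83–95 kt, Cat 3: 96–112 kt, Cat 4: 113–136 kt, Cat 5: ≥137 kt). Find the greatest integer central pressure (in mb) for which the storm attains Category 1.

965 mb

Category 1 begins at V = 64 kt.
Required ΔP = (64/5.96)^(1/0.641) = 10.738^1.560 ≈ 40.58 mb.
P_c ≤ 1006 − 40.58 = 965.42, so the highest integer P_c is 965 mb.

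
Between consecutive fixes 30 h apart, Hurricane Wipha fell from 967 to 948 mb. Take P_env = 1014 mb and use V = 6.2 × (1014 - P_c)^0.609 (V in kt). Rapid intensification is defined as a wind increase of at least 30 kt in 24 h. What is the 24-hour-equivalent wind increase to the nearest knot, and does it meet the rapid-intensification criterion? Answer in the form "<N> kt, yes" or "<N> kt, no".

12 kt, no

V₁: ΔP = 47, V ≈ 6.2 × 47^0.609 ≈ 64.67 kt.
V₂: ΔP = 66, V ≈ 6.2 × 66^0.609 ≈ 79.52 kt.
ΔV over 30 h = 14.85 kt → 24 h equivalent = 14.85 × 24/30 ≈ 11.88 kt.
12 kt < 30 kt ⇒ not rapid intensification.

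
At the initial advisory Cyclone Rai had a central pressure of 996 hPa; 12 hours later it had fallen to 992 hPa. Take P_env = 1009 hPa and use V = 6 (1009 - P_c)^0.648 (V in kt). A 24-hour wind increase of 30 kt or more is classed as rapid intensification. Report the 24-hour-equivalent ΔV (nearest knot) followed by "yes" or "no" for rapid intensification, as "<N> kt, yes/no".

12 kt, no

V₁: ΔP = 13, V ≈ 6 × 13^0.648 ≈ 31.62 kt.
V₂: ΔP = 17, V ≈ 6 × 17^0.648 ≈ 37.63 kt.
ΔV over 12 h = 6.01 kt → 24 h equivalent = 6.01 × 24/12 ≈ 12.02 kt.
12 kt < 30 kt ⇒ not rapid intensification.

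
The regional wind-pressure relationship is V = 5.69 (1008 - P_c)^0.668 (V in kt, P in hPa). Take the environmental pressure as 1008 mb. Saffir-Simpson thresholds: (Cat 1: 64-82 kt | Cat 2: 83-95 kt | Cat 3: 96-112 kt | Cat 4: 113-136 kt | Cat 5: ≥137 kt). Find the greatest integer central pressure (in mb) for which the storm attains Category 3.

939 mb

Category 3 begins at V = 96 kt.
Required ΔP = (96/5.69)^(1/0.668) = 16.872^1.497 ≈ 68.72 mb.
P_c ≤ 1008 − 68.72 = 939.28, so the highest integer P_c is 939 mb.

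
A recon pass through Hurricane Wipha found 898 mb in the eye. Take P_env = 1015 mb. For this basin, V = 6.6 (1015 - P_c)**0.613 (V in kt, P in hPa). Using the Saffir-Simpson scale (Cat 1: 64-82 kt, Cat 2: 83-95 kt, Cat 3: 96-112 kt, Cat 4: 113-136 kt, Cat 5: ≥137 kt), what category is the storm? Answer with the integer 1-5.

4

ΔP = 1015 − 898 = 117 mb.
V ≈ 6.6 × 117^0.613 = 6.6 × 18.53 ≈ 122 kt.
122 kt falls in the Category 4 band.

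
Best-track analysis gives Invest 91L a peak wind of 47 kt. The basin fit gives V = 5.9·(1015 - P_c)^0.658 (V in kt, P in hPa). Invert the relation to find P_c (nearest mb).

992 mb

ΔP = (V / 5.9)^(1/0.658) = (47/5.9)^1.520.
47/5.9 = 7.966; 7.966^1.520 ≈ 23.42 mb.
P_c = 1015 − 23.42 = 991.58 ≈ 992 mb.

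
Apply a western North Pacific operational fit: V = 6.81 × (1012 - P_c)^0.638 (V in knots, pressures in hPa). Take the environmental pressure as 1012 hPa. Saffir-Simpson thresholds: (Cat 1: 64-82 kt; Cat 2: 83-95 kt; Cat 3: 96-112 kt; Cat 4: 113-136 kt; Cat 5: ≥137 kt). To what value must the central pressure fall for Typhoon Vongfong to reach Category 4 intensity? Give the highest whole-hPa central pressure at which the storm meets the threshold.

930 hPa

Category 4 begins at V = 113 kt.
Required ΔP = (113/6.81)^(1/0.638) = 16.593^1.567 ≈ 81.68 hPa.
P_c ≤ 1012 − 81.68 = 930.32, so the highest integer P_c is 930 hPa.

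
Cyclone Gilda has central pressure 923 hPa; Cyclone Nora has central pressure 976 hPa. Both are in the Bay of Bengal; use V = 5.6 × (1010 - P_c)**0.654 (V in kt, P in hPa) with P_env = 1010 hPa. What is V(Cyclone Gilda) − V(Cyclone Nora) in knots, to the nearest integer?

48 kt

Cyclone Gilda: ΔP = 87; V ≈ 5.6 × 87^0.654 ≈ 103.90 kt.
Cyclone Nora: ΔP = 34; V ≈ 5.6 × 34^0.654 ≈ 56.21 kt.
Difference ≈ 103.90 − 56.21 = 47.69 → 48 kt.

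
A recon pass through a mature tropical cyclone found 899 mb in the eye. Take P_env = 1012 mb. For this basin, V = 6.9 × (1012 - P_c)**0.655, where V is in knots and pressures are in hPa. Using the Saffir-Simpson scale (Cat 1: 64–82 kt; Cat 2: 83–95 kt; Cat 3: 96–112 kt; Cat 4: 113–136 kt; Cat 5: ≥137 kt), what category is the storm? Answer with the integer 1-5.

5

ΔP = 1012 − 899 = 113 mb.
V ≈ 6.9 × 113^0.655 = 6.9 × 22.12 ≈ 153 kt.
153 kt falls in the Category 5 band.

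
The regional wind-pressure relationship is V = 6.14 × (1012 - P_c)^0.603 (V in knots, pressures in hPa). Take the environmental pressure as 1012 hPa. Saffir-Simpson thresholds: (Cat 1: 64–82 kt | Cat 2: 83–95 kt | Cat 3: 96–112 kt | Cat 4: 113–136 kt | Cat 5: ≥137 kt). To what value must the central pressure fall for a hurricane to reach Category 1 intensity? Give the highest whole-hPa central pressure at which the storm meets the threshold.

963 hPa

Category 1 begins at V = 64 kt.
Required ΔP = (64/6.14)^(1/0.603) = 10.423^1.658 ≈ 48.78 hPa.
P_c ≤ 1012 − 48.78 = 963.22, so the highest integer P_c is 963 hPa.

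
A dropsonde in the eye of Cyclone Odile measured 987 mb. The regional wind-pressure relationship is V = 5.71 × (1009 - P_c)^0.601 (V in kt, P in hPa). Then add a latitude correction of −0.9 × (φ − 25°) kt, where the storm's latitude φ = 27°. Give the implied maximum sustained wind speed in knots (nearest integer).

ΔP = 1009 − 987 = 22 mb.
22^0.601 ≈ 6.409.
V ≈ 5.71 × 6.409 ≈ 36.6 kt.
Latitude correction: −0.9 × (27 − 25) = -1.8 kt.
Corrected V ≈ 34.8 kt → 35 kt.

35 kt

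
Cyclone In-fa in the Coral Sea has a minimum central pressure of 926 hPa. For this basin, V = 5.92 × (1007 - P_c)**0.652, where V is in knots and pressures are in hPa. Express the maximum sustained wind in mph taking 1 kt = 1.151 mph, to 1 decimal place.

119.6 mph

ΔP = 1007 − 926 = 81 hPa.
V ≈ 5.92 × 81^0.652 = 5.92 × 17.552 ≈ 103.909 kt.
103.909 × 1.151 ≈ 119.60 mph → 119.6 mph.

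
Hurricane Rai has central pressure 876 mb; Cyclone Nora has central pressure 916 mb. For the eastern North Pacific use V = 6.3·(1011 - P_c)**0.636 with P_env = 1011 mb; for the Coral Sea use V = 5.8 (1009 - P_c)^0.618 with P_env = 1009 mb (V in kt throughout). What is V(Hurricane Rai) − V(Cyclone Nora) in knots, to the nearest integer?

Hurricane Rai: ΔP = 135; V ≈ 6.3 × 135^0.636 ≈ 142.64 kt.
Cyclone Nora: ΔP = 93; V ≈ 5.8 × 93^0.618 ≈ 95.49 kt.
Difference ≈ 142.64 − 95.49 = 47.15 → 47 kt.

47 kt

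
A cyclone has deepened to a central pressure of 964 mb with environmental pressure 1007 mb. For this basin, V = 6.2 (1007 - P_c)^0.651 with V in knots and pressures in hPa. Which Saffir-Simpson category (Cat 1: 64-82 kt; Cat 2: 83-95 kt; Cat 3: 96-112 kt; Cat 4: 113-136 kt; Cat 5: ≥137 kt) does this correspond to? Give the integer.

1

ΔP = 1007 − 964 = 43 mb.
V ≈ 6.2 × 43^0.651 = 6.2 × 11.57 ≈ 72 kt.
72 kt falls in the Category 1 band.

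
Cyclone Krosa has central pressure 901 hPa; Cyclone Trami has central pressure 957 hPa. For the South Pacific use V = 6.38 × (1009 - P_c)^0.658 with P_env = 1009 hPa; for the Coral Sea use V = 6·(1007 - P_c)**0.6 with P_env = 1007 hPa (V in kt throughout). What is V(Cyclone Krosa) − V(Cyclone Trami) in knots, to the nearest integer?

76 kt

Cyclone Krosa: ΔP = 108; V ≈ 6.38 × 108^0.658 ≈ 138.94 kt.
Cyclone Trami: ΔP = 50; V ≈ 6 × 50^0.6 ≈ 62.74 kt.
Difference ≈ 138.94 − 62.74 = 76.20 → 76 kt.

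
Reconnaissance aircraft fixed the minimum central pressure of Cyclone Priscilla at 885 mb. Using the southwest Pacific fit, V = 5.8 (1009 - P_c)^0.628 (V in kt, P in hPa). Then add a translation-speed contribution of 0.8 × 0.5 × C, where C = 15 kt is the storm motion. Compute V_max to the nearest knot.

ΔP = 1009 − 885 = 124 mb.
124^0.628 ≈ 20.638.
V ≈ 5.8 × 20.638 ≈ 119.7 kt.
Translation term: 0.8 × 0.5 × 15 = 6 kt.
Corrected V ≈ 125.7 kt → 126 kt.

126 kt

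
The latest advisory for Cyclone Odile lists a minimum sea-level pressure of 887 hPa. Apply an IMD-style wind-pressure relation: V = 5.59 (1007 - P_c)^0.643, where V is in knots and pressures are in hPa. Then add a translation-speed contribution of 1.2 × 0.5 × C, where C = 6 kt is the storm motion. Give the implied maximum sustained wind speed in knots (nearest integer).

125 kt

ΔP = 1007 − 887 = 120 hPa.
120^0.643 ≈ 21.723.
V ≈ 5.59 × 21.723 ≈ 121.4 kt.
Translation term: 1.2 × 0.5 × 6 = 3.6 kt.
Corrected V ≈ 125 kt → 125 kt.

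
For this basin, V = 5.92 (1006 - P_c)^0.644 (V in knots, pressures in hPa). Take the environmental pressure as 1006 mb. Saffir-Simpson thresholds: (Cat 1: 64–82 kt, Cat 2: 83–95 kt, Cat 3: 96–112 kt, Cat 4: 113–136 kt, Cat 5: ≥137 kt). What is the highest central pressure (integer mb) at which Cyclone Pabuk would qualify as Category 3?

930 mb

Category 3 begins at V = 96 kt.
Required ΔP = (96/5.92)^(1/0.644) = 16.216^1.553 ≈ 75.65 mb.
P_c ≤ 1006 − 75.65 = 930.35, so the highest integer P_c is 930 mb.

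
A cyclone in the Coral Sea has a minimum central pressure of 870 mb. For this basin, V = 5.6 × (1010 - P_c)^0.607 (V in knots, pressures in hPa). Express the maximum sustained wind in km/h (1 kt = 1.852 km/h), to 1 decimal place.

ΔP = 1010 − 870 = 140 mb.
V ≈ 5.6 × 140^0.607 = 5.6 × 20.077 ≈ 112.431 kt.
112.431 × 1.852 ≈ 208.22 km/h → 208.2 km/h.

208.2 km/h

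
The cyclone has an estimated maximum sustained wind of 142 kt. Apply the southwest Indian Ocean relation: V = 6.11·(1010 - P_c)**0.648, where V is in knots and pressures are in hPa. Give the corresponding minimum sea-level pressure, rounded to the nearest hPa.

882 hPa

ΔP = (V / 6.11)^(1/0.648) = (142/6.11)^1.543.
142/6.11 = 23.241; 23.241^1.543 ≈ 128.35 hPa.
P_c = 1010 − 128.35 = 881.65 ≈ 882 hPa.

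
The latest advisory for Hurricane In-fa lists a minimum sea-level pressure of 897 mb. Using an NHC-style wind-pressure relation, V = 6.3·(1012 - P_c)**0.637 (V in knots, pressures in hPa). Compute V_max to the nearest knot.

ΔP = 1012 − 897 = 115 mb.
115^0.637 ≈ 20.543.
V ≈ 6.3 × 20.543 ≈ 129.4 kt.

129 kt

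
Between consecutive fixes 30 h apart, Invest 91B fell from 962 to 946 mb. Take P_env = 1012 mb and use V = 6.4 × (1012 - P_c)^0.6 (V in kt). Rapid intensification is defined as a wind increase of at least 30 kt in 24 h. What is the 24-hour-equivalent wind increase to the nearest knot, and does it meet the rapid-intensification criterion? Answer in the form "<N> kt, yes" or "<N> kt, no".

10 kt, no

V₁: ΔP = 50, V ≈ 6.4 × 50^0.6 ≈ 66.92 kt.
V₂: ΔP = 66, V ≈ 6.4 × 66^0.6 ≈ 79.05 kt.
ΔV over 30 h = 12.13 kt → 24 h equivalent = 12.13 × 24/30 ≈ 9.70 kt.
10 kt < 30 kt ⇒ not rapid intensification.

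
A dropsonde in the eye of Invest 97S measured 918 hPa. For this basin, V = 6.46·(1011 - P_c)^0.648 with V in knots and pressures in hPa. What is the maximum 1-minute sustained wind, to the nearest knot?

122 kt

ΔP = 1011 − 918 = 93 hPa.
93^0.648 ≈ 18.862.
V ≈ 6.46 × 18.862 ≈ 121.8 kt.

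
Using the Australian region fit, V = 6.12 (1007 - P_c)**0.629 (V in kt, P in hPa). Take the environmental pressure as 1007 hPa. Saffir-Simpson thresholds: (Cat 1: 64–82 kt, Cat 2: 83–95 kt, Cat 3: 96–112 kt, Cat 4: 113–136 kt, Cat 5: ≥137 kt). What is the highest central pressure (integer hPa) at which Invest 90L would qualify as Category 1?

965 hPa

Category 1 begins at V = 64 kt.
Required ΔP = (64/6.12)^(1/0.629) = 10.458^1.590 ≈ 41.76 hPa.
P_c ≤ 1007 − 41.76 = 965.24, so the highest integer P_c is 965 hPa.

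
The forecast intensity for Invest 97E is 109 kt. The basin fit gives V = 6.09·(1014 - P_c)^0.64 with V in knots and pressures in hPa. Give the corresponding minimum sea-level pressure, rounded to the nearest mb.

923 mb

ΔP = (V / 6.09)^(1/0.64) = (109/6.09)^1.562.
109/6.09 = 17.898; 17.898^1.562 ≈ 90.68 mb.
P_c = 1014 − 90.68 = 923.32 ≈ 923 mb.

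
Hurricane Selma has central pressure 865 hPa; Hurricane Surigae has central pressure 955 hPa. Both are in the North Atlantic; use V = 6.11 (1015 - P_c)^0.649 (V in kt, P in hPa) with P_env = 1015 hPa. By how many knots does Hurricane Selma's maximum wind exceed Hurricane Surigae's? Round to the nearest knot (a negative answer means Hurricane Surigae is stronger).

Hurricane Selma: ΔP = 150; V ≈ 6.11 × 150^0.649 ≈ 157.88 kt.
Hurricane Surigae: ΔP = 60; V ≈ 6.11 × 60^0.649 ≈ 87.11 kt.
Difference ≈ 157.88 − 87.11 = 70.77 → 71 kt.

71 kt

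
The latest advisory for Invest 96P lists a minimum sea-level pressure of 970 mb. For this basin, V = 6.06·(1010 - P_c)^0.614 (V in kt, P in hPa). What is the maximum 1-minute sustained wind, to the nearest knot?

ΔP = 1010 − 970 = 40 mb.
40^0.614 ≈ 9.631.
V ≈ 6.06 × 9.631 ≈ 58.4 kt.

58 kt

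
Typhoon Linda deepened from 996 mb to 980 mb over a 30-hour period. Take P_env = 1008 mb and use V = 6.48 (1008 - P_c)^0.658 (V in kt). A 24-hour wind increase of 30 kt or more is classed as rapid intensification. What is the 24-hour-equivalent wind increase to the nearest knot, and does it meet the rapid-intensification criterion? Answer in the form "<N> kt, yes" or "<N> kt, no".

V₁: ΔP = 12, V ≈ 6.48 × 12^0.658 ≈ 33.24 kt.
V₂: ΔP = 28, V ≈ 6.48 × 28^0.658 ≈ 58.05 kt.
ΔV over 30 h = 24.81 kt → 24 h equivalent = 24.81 × 24/30 ≈ 19.85 kt.
20 kt < 30 kt ⇒ not rapid intensification.

20 kt, no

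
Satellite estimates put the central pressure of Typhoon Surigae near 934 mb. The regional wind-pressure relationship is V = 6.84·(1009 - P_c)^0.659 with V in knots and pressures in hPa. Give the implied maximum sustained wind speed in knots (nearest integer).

118 kt

ΔP = 1009 − 934 = 75 mb.
75^0.659 ≈ 17.205.
V ≈ 6.84 × 17.205 ≈ 117.7 kt.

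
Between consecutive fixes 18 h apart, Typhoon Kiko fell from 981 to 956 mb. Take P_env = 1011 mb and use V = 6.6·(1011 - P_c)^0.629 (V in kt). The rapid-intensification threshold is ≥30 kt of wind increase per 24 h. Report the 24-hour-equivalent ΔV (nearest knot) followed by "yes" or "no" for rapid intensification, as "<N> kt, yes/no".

V₁: ΔP = 30, V ≈ 6.6 × 30^0.629 ≈ 56.06 kt.
V₂: ΔP = 55, V ≈ 6.6 × 55^0.629 ≈ 82.08 kt.
ΔV over 18 h = 26.02 kt → 24 h equivalent = 26.02 × 24/18 ≈ 34.69 kt.
35 kt ≥ 30 kt ⇒ rapid intensification.

35 kt, yes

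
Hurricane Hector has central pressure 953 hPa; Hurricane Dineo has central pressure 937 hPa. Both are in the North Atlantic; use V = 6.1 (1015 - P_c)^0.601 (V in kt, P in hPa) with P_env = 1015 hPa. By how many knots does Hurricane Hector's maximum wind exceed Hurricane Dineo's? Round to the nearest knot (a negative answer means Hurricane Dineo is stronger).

Hurricane Hector: ΔP = 62; V ≈ 6.1 × 62^0.601 ≈ 72.87 kt.
Hurricane Dineo: ΔP = 78; V ≈ 6.1 × 78^0.601 ≈ 83.65 kt.
Difference ≈ 72.87 − 83.65 = -10.78 → -11 kt.

-11 kt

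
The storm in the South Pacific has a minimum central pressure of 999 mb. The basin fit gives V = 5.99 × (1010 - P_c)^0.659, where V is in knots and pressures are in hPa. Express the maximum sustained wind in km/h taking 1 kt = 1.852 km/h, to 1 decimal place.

ΔP = 1010 − 999 = 11 mb.
V ≈ 5.99 × 11^0.659 = 5.99 × 4.856 ≈ 29.087 kt.
29.087 × 1.852 ≈ 53.87 km/h → 53.9 km/h.

53.9 km/h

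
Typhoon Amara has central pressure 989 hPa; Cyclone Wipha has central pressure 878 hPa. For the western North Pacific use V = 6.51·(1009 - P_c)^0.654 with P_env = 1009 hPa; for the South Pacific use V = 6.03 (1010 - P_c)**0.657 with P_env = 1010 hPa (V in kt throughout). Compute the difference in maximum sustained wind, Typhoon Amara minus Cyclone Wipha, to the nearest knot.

Typhoon Amara: ΔP = 20; V ≈ 6.51 × 20^0.654 ≈ 46.18 kt.
Cyclone Wipha: ΔP = 132; V ≈ 6.03 × 132^0.657 ≈ 149.12 kt.
Difference ≈ 46.18 − 149.12 = -102.94 → -103 kt.

-103 kt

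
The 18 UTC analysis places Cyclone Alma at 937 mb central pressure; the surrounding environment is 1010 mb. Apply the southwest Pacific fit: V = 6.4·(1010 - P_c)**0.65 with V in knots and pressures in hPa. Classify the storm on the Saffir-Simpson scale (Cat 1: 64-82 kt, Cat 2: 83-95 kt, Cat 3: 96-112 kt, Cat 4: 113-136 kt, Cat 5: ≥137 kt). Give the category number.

3

ΔP = 1010 − 937 = 73 mb.
V ≈ 6.4 × 73^0.65 = 6.4 × 16.26 ≈ 104 kt.
104 kt falls in the Category 3 band.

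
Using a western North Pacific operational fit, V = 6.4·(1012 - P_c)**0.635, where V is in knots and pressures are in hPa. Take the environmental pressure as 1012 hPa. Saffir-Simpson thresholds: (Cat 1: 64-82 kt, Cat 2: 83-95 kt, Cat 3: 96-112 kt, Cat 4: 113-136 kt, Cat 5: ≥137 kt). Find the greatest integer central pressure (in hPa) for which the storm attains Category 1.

Category 1 begins at V = 64 kt.
Required ΔP = (64/6.4)^(1/0.635) = 10.000^1.575 ≈ 37.57 hPa.
P_c ≤ 1012 − 37.57 = 974.43, so the highest integer P_c is 974 hPa.

974 hPa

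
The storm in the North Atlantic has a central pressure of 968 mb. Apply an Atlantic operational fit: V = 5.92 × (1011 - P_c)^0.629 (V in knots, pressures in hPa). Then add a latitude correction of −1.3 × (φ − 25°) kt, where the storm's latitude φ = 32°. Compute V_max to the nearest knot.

54 kt

ΔP = 1011 − 968 = 43 mb.
43^0.629 ≈ 10.653.
V ≈ 5.92 × 10.653 ≈ 63.1 kt.
Latitude correction: −1.3 × (32 − 25) = -9.1 kt.
Corrected V ≈ 54 kt → 54 kt.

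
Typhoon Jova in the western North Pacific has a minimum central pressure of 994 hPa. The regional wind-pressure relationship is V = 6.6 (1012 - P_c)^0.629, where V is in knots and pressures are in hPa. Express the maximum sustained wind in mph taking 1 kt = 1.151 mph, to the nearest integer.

ΔP = 1012 − 994 = 18 hPa.
V ≈ 6.6 × 18^0.629 = 6.6 × 6.160 ≈ 40.655 kt.
40.655 × 1.151 ≈ 46.79 mph → 47 mph.

47 mph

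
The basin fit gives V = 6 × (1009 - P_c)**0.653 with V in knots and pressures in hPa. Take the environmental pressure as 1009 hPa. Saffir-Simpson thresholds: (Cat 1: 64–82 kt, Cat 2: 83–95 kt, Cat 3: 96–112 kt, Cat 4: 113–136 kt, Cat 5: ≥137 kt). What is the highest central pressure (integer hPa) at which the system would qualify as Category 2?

953 hPa

Category 2 begins at V = 83 kt.
Required ΔP = (83/6)^(1/0.653) = 13.833^1.531 ≈ 55.87 hPa.
P_c ≤ 1009 − 55.87 = 953.13, so the highest integer P_c is 953 hPa.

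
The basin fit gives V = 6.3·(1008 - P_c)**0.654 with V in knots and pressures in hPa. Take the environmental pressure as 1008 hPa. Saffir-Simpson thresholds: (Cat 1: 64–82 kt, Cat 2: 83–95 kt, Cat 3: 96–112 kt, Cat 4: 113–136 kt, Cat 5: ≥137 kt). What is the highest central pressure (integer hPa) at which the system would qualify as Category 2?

Category 2 begins at V = 83 kt.
Required ΔP = (83/6.3)^(1/0.654) = 13.175^1.529 ≈ 51.54 hPa.
P_c ≤ 1008 − 51.54 = 956.46, so the highest integer P_c is 956 hPa.

956 hPa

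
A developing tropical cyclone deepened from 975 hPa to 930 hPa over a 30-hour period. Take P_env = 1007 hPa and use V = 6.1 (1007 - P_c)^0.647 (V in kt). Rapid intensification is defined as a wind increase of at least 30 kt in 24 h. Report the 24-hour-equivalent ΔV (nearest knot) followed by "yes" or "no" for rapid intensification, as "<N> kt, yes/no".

35 kt, yes

V₁: ΔP = 32, V ≈ 6.1 × 32^0.647 ≈ 57.43 kt.
V₂: ΔP = 77, V ≈ 6.1 × 77^0.647 ≈ 101.37 kt.
ΔV over 30 h = 43.94 kt → 24 h equivalent = 43.94 × 24/30 ≈ 35.15 kt.
35 kt ≥ 30 kt ⇒ rapid intensification.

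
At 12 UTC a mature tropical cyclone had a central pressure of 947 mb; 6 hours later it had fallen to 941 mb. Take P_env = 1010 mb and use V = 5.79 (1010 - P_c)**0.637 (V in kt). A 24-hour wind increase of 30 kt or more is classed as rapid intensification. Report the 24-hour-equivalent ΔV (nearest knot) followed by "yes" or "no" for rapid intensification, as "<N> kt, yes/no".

19 kt, no

V₁: ΔP = 63, V ≈ 5.79 × 63^0.637 ≈ 81.07 kt.
V₂: ΔP = 69, V ≈ 5.79 × 69^0.637 ≈ 85.91 kt.
ΔV over 6 h = 4.84 kt → 24 h equivalent = 4.84 × 24/6 ≈ 19.36 kt.
19 kt < 30 kt ⇒ not rapid intensification.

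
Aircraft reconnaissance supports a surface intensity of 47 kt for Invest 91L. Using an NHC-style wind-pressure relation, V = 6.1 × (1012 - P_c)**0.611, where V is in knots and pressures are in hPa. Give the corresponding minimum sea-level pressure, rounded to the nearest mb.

984 mb

ΔP = (V / 6.1)^(1/0.611) = (47/6.1)^1.637.
47/6.1 = 7.705; 7.705^1.637 ≈ 28.27 mb.
P_c = 1012 − 28.27 = 983.73 ≈ 984 mb.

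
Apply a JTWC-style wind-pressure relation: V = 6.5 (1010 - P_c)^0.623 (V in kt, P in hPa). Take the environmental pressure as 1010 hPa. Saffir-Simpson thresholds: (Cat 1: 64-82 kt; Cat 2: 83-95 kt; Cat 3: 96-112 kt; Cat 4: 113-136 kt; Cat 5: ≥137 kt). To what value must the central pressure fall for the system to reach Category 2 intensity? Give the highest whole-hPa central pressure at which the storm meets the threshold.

950 hPa

Category 2 begins at V = 83 kt.
Required ΔP = (83/6.5)^(1/0.623) = 12.769^1.605 ≈ 59.64 hPa.
P_c ≤ 1010 − 59.64 = 950.36, so the highest integer P_c is 950 hPa.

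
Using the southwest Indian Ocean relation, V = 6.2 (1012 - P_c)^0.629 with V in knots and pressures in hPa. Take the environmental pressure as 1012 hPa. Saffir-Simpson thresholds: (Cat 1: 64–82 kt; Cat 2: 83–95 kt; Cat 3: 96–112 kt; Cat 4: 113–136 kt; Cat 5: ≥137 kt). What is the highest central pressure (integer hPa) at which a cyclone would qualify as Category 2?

950 hPa

Category 2 begins at V = 83 kt.
Required ΔP = (83/6.2)^(1/0.629) = 13.387^1.590 ≈ 61.83 hPa.
P_c ≤ 1012 − 61.83 = 950.17, so the highest integer P_c is 950 hPa.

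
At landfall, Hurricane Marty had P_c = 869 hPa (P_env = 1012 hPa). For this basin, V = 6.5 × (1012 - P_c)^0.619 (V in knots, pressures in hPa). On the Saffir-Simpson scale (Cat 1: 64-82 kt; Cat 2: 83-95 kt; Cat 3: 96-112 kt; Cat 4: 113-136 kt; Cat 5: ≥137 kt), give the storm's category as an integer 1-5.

5

ΔP = 1012 − 869 = 143 hPa.
V ≈ 6.5 × 143^0.619 = 6.5 × 21.59 ≈ 140 kt.
140 kt falls in the Category 5 band.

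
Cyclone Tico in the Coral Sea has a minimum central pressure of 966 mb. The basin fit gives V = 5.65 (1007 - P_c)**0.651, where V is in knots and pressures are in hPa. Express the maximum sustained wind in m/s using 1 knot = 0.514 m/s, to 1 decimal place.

ΔP = 1007 − 966 = 41 mb.
V ≈ 5.65 × 41^0.651 = 5.65 × 11.218 ≈ 63.383 kt.
63.383 × 0.514 ≈ 32.58 m/s → 32.6 m/s.

32.6 m/s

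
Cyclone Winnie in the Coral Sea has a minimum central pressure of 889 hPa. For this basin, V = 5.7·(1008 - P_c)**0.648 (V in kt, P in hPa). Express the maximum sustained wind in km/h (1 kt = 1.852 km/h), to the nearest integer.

ΔP = 1008 − 889 = 119 hPa.
V ≈ 5.7 × 119^0.648 = 5.7 × 22.129 ≈ 126.133 kt.
126.133 × 1.852 ≈ 233.60 km/h → 234 km/h.

234 km/h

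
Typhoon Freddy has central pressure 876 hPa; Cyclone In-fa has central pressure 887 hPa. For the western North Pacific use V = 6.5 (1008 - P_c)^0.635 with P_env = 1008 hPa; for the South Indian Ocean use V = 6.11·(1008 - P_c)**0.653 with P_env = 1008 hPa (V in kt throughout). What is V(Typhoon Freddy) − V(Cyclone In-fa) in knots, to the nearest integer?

Typhoon Freddy: ΔP = 132; V ≈ 6.5 × 132^0.635 ≈ 144.37 kt.
Cyclone In-fa: ΔP = 121; V ≈ 6.11 × 121^0.653 ≈ 139.99 kt.
Difference ≈ 144.37 − 139.99 = 4.38 → 4 kt.

4 kt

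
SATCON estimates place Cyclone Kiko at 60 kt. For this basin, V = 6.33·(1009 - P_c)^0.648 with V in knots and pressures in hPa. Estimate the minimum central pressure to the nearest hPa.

977 hPa

ΔP = (V / 6.33)^(1/0.648) = (60/6.33)^1.543.
60/6.33 = 9.479; 9.479^1.543 ≈ 32.16 hPa.
P_c = 1009 − 32.16 = 976.84 ≈ 977 hPa.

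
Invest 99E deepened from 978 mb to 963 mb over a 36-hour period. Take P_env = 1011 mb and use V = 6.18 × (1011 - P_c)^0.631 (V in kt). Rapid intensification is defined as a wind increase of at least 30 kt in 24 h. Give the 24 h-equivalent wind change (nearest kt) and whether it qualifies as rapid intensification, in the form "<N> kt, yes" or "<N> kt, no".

10 kt, no

V₁: ΔP = 33, V ≈ 6.18 × 33^0.631 ≈ 56.13 kt.
V₂: ΔP = 48, V ≈ 6.18 × 48^0.631 ≈ 71.10 kt.
ΔV over 36 h = 14.97 kt → 24 h equivalent = 14.97 × 24/36 ≈ 9.98 kt.
10 kt < 30 kt ⇒ not rapid intensification.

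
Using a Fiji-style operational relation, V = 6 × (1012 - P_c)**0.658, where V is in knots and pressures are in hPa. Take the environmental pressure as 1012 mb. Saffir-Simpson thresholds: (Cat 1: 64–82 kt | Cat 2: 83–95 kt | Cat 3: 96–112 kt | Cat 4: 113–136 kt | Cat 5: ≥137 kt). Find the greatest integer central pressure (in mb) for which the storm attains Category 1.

975 mb

Category 1 begins at V = 64 kt.
Required ΔP = (64/6)^(1/0.658) = 10.667^1.520 ≈ 36.51 mb.
P_c ≤ 1012 − 36.51 = 975.49, so the highest integer P_c is 975 mb.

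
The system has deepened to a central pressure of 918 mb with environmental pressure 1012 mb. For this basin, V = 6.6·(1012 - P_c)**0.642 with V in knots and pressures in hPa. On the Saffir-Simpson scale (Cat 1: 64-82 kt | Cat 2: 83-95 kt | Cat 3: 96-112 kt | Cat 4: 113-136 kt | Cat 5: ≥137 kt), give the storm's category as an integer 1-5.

ΔP = 1012 − 918 = 94 mb.
V ≈ 6.6 × 94^0.642 = 6.6 × 18.48 ≈ 122 kt.
122 kt falls in the Category 4 band.

4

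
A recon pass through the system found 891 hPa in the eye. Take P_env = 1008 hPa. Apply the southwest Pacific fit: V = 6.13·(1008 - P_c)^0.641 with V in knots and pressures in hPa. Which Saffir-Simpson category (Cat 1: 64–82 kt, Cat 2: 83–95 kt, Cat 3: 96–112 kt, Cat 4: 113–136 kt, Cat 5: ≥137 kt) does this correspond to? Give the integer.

4

ΔP = 1008 − 891 = 117 hPa.
V ≈ 6.13 × 117^0.641 = 6.13 × 21.17 ≈ 130 kt.
130 kt falls in the Category 4 band.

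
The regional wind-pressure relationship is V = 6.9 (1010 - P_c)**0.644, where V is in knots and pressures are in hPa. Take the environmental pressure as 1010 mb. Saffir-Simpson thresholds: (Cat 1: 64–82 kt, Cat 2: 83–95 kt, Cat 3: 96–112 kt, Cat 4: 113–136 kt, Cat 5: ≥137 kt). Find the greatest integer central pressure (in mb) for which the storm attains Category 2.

962 mb

Category 2 begins at V = 83 kt.
Required ΔP = (83/6.9)^(1/0.644) = 12.029^1.553 ≈ 47.57 mb.
P_c ≤ 1010 − 47.57 = 962.43, so the highest integer P_c is 962 mb.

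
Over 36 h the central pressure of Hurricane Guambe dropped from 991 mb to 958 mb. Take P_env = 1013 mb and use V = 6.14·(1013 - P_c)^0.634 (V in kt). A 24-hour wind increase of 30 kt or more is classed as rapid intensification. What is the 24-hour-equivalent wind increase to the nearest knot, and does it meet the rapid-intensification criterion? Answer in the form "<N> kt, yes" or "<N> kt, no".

23 kt, no

V₁: ΔP = 22, V ≈ 6.14 × 22^0.634 ≈ 43.58 kt.
V₂: ΔP = 55, V ≈ 6.14 × 55^0.634 ≈ 77.90 kt.
ΔV over 36 h = 34.32 kt → 24 h equivalent = 34.32 × 24/36 ≈ 22.88 kt.
23 kt < 30 kt ⇒ not rapid intensification.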